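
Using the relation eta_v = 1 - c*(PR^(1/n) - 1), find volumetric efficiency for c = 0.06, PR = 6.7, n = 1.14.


PR^(1/n) = 6.7^(1/1.14) = 5.30428707
eta_v = 1 - 0.06 * (5.30428707 - 1)
eta_v = 0.7417

0.7417


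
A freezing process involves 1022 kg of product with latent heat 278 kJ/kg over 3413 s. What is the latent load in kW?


Q_lat = m * h_fg / t
Q_lat = 1022 * 278 / 3413
Q_lat = 83.25 kW

83.25


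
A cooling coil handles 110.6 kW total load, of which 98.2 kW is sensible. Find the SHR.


SHR = Q_sensible / Q_total
SHR = 98.2 / 110.6
SHR = 0.888

0.888


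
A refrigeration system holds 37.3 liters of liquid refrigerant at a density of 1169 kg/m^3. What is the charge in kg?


Charge = V * rho / 1000
Charge = 37.3 * 1169 / 1000
Charge = 43.6 kg

43.6


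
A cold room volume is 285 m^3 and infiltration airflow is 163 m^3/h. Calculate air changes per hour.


ACH = flow / volume
ACH = 163 / 285
ACH = 0.572

0.572


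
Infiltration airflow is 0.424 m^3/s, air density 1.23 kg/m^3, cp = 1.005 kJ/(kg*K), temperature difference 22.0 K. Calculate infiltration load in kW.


Q = V_dot * rho * cp * dT
Q = 0.424 * 1.23 * 1.005 * 22.0
Q = 11.531 kW

11.531


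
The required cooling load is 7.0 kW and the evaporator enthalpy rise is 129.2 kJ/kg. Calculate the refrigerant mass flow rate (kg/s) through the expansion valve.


m_dot = Q / dh
m_dot = 7.0 / 129.2
m_dot = 0.0542 kg/s

0.0542


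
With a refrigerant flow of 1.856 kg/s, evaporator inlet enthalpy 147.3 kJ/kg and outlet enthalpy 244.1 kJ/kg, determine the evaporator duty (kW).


dh = 244.1 - 147.3 = 96.8 kJ/kg
Q_evap = m_dot * dh = 1.856 * 96.8
Q_evap = 179.66 kW

179.66


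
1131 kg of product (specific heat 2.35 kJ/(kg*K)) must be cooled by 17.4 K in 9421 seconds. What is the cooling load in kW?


Q = m * cp * dT / t
Q = 1131 * 2.35 * 17.4 / 9421
Q = 4.909 kW

4.909


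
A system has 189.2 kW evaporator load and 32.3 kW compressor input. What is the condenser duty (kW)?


Q_cond = Q_evap + W
Q_cond = 189.2 + 32.3
Q_cond = 221.5 kW

221.5


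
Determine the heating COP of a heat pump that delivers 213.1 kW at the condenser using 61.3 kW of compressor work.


COP_hp = Q_cond / W
COP_hp = 213.1 / 61.3
COP_hp = 3.476

3.476


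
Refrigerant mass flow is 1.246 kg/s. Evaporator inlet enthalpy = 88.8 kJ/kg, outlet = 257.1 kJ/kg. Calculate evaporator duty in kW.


dh = 257.1 - 88.8 = 168.3 kJ/kg
Q_evap = m_dot * dh = 1.246 * 168.3
Q_evap = 209.7 kW

209.7


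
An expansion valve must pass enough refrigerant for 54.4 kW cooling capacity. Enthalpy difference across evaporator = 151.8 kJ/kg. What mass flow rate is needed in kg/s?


m_dot = Q / dh
m_dot = 54.4 / 151.8
m_dot = 0.3584 kg/s

0.3584


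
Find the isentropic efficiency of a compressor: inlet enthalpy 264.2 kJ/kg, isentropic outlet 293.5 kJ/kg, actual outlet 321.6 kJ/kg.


dh_ideal = 293.5 - 264.2 = 29.3 kJ/kg
dh_actual = 321.6 - 264.2 = 57.4 kJ/kg
eta_s = dh_ideal / dh_actual = 29.3 / 57.4
eta_s = 0.5105

0.5105


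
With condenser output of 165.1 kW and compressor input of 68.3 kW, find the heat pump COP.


COP_hp = Q_cond / W
COP_hp = 165.1 / 68.3
COP_hp = 2.417

2.417


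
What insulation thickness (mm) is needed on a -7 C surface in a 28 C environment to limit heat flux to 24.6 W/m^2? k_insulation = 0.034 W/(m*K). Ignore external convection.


dT = 28 - (-7) = 35 K
thickness = k * dT / q_max * 1000
thickness = 0.034 * 35 / 24.6 * 1000
thickness = 48.4 mm

48.4


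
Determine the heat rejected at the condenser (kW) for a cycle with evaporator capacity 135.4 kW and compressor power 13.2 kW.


Q_cond = Q_evap + W
Q_cond = 135.4 + 13.2
Q_cond = 148.6 kW

148.6


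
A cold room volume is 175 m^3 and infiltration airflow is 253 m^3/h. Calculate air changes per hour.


ACH = flow / volume
ACH = 253 / 175
ACH = 1.446

1.446


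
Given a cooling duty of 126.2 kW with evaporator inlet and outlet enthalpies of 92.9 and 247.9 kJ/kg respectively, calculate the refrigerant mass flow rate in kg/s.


dh = 247.9 - 92.9 = 155.0 kJ/kg
m_dot = Q / dh = 126.2 / 155.0 = 0.8142 kg/s

0.8142


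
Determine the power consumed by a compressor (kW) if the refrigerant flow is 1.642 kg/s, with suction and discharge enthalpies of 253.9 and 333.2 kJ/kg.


dh = 333.2 - 253.9 = 79.3 kJ/kg
W = m_dot * dh = 1.642 * 79.3 = 130.21 kW

130.21


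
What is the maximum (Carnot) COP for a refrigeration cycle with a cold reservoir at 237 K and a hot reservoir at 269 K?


dT = 269 - 237 = 32 K
COP_carnot = T_cold / dT = 237 / 32
COP_carnot = 7.406

7.406


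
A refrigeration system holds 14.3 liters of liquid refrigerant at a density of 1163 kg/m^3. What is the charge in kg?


Charge = V * rho / 1000
Charge = 14.3 * 1163 / 1000
Charge = 16.63 kg

16.63


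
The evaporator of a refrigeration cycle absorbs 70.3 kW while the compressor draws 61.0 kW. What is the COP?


COP = Q_evap / W
COP = 70.3 / 61.0
COP = 1.152

1.152


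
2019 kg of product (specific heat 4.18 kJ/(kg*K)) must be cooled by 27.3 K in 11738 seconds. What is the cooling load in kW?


Q = m * cp * dT / t
Q = 2019 * 4.18 * 27.3 / 11738
Q = 19.628 kW

19.628


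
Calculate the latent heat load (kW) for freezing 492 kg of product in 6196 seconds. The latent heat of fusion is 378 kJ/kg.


Q_lat = m * h_fg / t
Q_lat = 492 * 378 / 6196
Q_lat = 30.02 kW

30.02


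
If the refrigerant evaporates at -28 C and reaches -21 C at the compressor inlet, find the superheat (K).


Superheat = T_suction - T_evap
Superheat = -21 - (-28)
Superheat = 7 K

7


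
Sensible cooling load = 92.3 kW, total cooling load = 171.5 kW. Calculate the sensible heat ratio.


SHR = Q_sensible / Q_total
SHR = 92.3 / 171.5
SHR = 0.538

0.538


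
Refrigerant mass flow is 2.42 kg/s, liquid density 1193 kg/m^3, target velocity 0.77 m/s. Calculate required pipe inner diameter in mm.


A = m_dot / (rho * v) = 2.42 / (1193 * 0.77) = 0.00263441504 m^2
d = sqrt(4*A/pi) * 1000
d = 57.9 mm

57.9


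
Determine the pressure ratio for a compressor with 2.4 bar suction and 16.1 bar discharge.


PR = P_high / P_low
PR = 16.1 / 2.4
PR = 6.708

6.708


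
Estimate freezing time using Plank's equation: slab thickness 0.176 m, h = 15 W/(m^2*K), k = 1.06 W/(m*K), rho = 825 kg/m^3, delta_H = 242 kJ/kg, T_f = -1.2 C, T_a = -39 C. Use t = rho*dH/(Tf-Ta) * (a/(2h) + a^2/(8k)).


dT = -1.2 - (-39) = 37.8 K
term1 = a/(2h) = 0.176/(2*15) = 0.005866666667
term2 = a^2/(8k) = 0.176^2/(8*1.06) = 0.003652830189
t = rho*dH*1000/dT * (term1 + term2)
t = 825*242*1000/37.8 * (0.005866666667 + 0.003652830189)
t = 50280 s

50280


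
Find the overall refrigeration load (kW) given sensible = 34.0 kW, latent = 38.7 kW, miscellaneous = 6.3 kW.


Q_total = Q_s + Q_l + Q_misc
Q_total = 34.0 + 38.7 + 6.3
Q_total = 79.0 kW

79.0


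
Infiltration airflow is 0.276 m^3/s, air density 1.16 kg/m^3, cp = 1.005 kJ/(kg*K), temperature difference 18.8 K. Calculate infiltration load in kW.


Q = V_dot * rho * cp * dT
Q = 0.276 * 1.16 * 1.005 * 18.8
Q = 6.049 kW

6.049


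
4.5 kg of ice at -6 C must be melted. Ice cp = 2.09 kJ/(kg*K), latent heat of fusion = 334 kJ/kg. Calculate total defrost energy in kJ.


Sensible heat = cp * dT = 2.09 * 6 = 12.54 kJ/kg
Total per kg = 12.54 + 334 = 346.54 kJ/kg
Q = m * total = 4.5 * 346.54
Q = 1559.4 kJ

1559.4


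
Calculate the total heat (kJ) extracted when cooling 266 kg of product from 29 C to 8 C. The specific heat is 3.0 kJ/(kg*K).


dT = 29 - (8) = 21 K
Q = m * cp * dT = 266 * 3.0 * 21
Q = 16758 kJ

16758


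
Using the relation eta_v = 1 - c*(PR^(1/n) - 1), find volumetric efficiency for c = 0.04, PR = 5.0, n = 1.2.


PR^(1/n) = 5.0^(1/1.2) = 3.82362246
eta_v = 1 - 0.04 * (3.82362246 - 1)
eta_v = 0.8871

0.8871


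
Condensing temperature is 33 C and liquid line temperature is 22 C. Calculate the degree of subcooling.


Subcooling = T_cond - T_liquid
Subcooling = 33 - 22
Subcooling = 11 K

11


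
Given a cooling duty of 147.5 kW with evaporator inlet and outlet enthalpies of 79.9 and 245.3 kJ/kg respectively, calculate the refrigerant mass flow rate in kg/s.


dh = 245.3 - 79.9 = 165.4 kJ/kg
m_dot = Q / dh = 147.5 / 165.4 = 0.8918 kg/s

0.8918


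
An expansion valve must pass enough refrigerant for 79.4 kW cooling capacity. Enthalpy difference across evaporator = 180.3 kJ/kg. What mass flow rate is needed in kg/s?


m_dot = Q / dh
m_dot = 79.4 / 180.3
m_dot = 0.4404 kg/s

0.4404


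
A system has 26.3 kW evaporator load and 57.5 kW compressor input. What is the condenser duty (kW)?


Q_cond = Q_evap + W
Q_cond = 26.3 + 57.5
Q_cond = 83.8 kW

83.8


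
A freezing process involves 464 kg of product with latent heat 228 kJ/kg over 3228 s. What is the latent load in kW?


Q_lat = m * h_fg / t
Q_lat = 464 * 228 / 3228
Q_lat = 32.77 kW

32.77


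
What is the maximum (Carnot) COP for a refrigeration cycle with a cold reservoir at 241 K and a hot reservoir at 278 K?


dT = 278 - 241 = 37 K
COP_carnot = T_cold / dT = 241 / 37
COP_carnot = 6.514

6.514


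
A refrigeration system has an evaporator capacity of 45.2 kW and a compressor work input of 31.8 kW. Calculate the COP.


COP = Q_evap / W
COP = 45.2 / 31.8
COP = 1.421

1.421


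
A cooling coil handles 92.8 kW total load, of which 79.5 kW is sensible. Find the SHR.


SHR = Q_sensible / Q_total
SHR = 79.5 / 92.8
SHR = 0.857

0.857


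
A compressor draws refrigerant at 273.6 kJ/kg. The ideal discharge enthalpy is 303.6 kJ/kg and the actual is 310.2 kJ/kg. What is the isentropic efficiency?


dh_ideal = 303.6 - 273.6 = 30.0 kJ/kg
dh_actual = 310.2 - 273.6 = 36.6 kJ/kg
eta_s = dh_ideal / dh_actual = 30.0 / 36.6
eta_s = 0.8197

0.8197


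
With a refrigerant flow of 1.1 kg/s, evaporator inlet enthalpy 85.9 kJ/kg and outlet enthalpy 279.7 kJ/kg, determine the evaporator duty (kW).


dh = 279.7 - 85.9 = 193.8 kJ/kg
Q_evap = m_dot * dh = 1.1 * 193.8
Q_evap = 213.18 kW

213.18


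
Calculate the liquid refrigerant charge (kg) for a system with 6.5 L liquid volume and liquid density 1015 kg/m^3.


Charge = V * rho / 1000
Charge = 6.5 * 1015 / 1000
Charge = 6.6 kg

6.6


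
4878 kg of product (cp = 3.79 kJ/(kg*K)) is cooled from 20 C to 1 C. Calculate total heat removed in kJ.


dT = 20 - (1) = 19 K
Q = m * cp * dT = 4878 * 3.79 * 19
Q = 351265 kJ

351265


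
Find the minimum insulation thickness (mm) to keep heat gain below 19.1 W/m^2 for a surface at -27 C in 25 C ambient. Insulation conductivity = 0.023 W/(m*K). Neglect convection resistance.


dT = 25 - (-27) = 52 K
thickness = k * dT / q_max * 1000
thickness = 0.023 * 52 / 19.1 * 1000
thickness = 62.6 mm

62.6


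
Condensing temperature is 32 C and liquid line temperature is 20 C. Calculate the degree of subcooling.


Subcooling = T_cond - T_liquid
Subcooling = 32 - 20
Subcooling = 12 K

12


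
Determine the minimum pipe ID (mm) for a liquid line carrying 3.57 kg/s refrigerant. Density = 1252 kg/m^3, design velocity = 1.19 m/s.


A = m_dot / (rho * v) = 3.57 / (1252 * 1.19) = 0.002396166134 m^2
d = sqrt(4*A/pi) * 1000
d = 55.2 mm

55.2


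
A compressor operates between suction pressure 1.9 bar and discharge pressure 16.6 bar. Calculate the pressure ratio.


PR = P_high / P_low
PR = 16.6 / 1.9
PR = 8.737

8.737


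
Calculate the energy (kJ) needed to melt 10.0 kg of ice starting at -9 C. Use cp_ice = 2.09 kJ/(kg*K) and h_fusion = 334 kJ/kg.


Sensible heat = cp * dT = 2.09 * 9 = 18.81 kJ/kg
Total per kg = 18.81 + 334 = 352.81 kJ/kg
Q = m * total = 10.0 * 352.81
Q = 3528.1 kJ

3528.1


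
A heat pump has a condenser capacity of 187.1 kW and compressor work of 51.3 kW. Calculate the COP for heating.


COP_hp = Q_cond / W
COP_hp = 187.1 / 51.3
COP_hp = 3.647

3.647


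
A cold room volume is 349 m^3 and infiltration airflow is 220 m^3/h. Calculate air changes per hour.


ACH = flow / volume
ACH = 220 / 349
ACH = 0.63

0.63


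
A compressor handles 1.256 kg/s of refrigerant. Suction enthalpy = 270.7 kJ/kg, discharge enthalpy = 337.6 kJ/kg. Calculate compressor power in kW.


dh = 337.6 - 270.7 = 66.9 kJ/kg
W = m_dot * dh = 1.256 * 66.9 = 84.03 kW

84.03


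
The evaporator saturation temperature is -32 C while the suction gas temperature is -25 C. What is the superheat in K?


Superheat = T_suction - T_evap
Superheat = -25 - (-32)
Superheat = 7 K

7


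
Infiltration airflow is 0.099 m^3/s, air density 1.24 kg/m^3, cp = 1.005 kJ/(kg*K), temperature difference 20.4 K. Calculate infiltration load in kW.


Q = V_dot * rho * cp * dT
Q = 0.099 * 1.24 * 1.005 * 20.4
Q = 2.517 kW

2.517


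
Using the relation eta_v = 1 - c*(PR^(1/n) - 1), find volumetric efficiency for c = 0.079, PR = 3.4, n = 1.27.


PR^(1/n) = 3.4^(1/1.27) = 2.62112261
eta_v = 1 - 0.079 * (2.62112261 - 1)
eta_v = 0.8719

0.8719


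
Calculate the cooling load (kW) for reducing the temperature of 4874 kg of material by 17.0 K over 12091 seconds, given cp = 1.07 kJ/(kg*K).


Q = m * cp * dT / t
Q = 4874 * 1.07 * 17.0 / 12091
Q = 7.333 kW

7.333


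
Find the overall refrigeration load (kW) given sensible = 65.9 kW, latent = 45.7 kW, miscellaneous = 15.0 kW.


Q_total = Q_s + Q_l + Q_misc
Q_total = 65.9 + 45.7 + 15.0
Q_total = 126.6 kW

126.6


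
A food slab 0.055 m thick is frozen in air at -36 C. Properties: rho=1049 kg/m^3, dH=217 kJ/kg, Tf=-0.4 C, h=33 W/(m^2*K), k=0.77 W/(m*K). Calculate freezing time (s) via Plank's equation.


dT = -0.4 - (-36) = 35.6 K
term1 = a/(2h) = 0.055/(2*33) = 0.0008333333333
term2 = a^2/(8k) = 0.055^2/(8*0.77) = 0.0004910714286
t = rho*dH*1000/dT * (term1 + term2)
t = 1049*217*1000/35.6 * (0.0008333333333 + 0.0004910714286)
t = 8468 s

8468


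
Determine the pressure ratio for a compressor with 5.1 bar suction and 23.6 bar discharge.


PR = P_high / P_low
PR = 23.6 / 5.1
PR = 4.627

4.627


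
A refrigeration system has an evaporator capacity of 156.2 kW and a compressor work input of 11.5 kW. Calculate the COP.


COP = Q_evap / W
COP = 156.2 / 11.5
COP = 13.583

13.583


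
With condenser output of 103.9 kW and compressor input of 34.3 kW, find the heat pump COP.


COP_hp = Q_cond / W
COP_hp = 103.9 / 34.3
COP_hp = 3.029

3.029


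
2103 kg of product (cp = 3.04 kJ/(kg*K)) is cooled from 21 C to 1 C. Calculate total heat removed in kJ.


dT = 21 - (1) = 20 K
Q = m * cp * dT = 2103 * 3.04 * 20
Q = 127862 kJ

127862


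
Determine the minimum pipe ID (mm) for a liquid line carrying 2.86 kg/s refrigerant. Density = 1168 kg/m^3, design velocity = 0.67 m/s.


A = m_dot / (rho * v) = 2.86 / (1168 * 0.67) = 0.003654671846 m^2
d = sqrt(4*A/pi) * 1000
d = 68.2 mm

68.2


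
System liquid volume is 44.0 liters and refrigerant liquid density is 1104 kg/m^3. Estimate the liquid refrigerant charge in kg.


Charge = V * rho / 1000
Charge = 44.0 * 1104 / 1000
Charge = 48.58 kg

48.58


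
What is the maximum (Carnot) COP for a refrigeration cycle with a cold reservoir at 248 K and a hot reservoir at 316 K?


dT = 316 - 248 = 68 K
COP_carnot = T_cold / dT = 248 / 68
COP_carnot = 3.647

3.647


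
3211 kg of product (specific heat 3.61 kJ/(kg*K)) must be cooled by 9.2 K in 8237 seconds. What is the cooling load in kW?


Q = m * cp * dT / t
Q = 3211 * 3.61 * 9.2 / 8237
Q = 12.947 kW

12.947


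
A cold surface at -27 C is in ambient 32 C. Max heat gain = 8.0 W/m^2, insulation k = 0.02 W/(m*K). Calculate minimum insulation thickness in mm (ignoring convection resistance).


dT = 32 - (-27) = 59 K
thickness = k * dT / q_max * 1000
thickness = 0.02 * 59 / 8.0 * 1000
thickness = 147.5 mm

147.5


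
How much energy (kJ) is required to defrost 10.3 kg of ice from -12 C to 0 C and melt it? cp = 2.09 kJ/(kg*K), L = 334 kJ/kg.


Sensible heat = cp * dT = 2.09 * 12 = 25.08 kJ/kg
Total per kg = 25.08 + 334 = 359.08 kJ/kg
Q = m * total = 10.3 * 359.08
Q = 3698.5 kJ

3698.5


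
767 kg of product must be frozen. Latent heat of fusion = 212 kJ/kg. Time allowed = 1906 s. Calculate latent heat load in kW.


Q_lat = m * h_fg / t
Q_lat = 767 * 212 / 1906
Q_lat = 85.31 kW

85.31


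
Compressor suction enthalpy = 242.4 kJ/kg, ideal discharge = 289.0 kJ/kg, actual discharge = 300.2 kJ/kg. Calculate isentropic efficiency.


dh_ideal = 289.0 - 242.4 = 46.6 kJ/kg
dh_actual = 300.2 - 242.4 = 57.8 kJ/kg
eta_s = dh_ideal / dh_actual = 46.6 / 57.8
eta_s = 0.8062

0.8062


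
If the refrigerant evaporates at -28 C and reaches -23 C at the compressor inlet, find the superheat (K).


Superheat = T_suction - T_evap
Superheat = -23 - (-28)
Superheat = 5 K

5


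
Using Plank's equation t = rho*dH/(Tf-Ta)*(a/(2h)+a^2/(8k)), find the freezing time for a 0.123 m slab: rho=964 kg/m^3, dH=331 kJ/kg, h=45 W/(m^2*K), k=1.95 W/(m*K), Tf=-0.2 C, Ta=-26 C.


dT = -0.2 - (-26) = 25.8 K
term1 = a/(2h) = 0.123/(2*45) = 0.001366666667
term2 = a^2/(8k) = 0.123^2/(8*1.95) = 0.0009698076923
t = rho*dH*1000/dT * (term1 + term2)
t = 964*331*1000/25.8 * (0.001366666667 + 0.0009698076923)
t = 28897 s

28897


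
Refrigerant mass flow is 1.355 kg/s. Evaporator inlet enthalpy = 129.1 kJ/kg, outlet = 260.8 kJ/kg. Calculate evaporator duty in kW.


dh = 260.8 - 129.1 = 131.7 kJ/kg
Q_evap = m_dot * dh = 1.355 * 131.7
Q_evap = 178.45 kW

178.45


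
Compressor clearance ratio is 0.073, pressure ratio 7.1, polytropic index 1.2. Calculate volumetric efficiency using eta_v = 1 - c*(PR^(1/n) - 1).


PR^(1/n) = 7.1^(1/1.2) = 5.12132052
eta_v = 1 - 0.073 * (5.12132052 - 1)
eta_v = 0.6991

0.6991


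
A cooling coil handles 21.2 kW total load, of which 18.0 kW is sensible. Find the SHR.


SHR = Q_sensible / Q_total
SHR = 18.0 / 21.2
SHR = 0.849

0.849


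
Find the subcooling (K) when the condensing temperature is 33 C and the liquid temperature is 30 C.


Subcooling = T_cond - T_liquid
Subcooling = 33 - 30
Subcooling = 3 K

3


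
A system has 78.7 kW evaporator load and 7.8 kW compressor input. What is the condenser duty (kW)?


Q_cond = Q_evap + W
Q_cond = 78.7 + 7.8
Q_cond = 86.5 kW

86.5


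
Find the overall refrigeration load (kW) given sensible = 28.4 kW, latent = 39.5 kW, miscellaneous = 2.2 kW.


Q_total = Q_s + Q_l + Q_misc
Q_total = 28.4 + 39.5 + 2.2
Q_total = 70.1 kW

70.1


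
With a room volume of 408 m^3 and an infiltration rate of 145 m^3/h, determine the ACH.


ACH = flow / volume
ACH = 145 / 408
ACH = 0.355

0.355


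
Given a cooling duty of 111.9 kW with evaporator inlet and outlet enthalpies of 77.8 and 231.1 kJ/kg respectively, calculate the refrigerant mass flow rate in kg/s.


dh = 231.1 - 77.8 = 153.3 kJ/kg
m_dot = Q / dh = 111.9 / 153.3 = 0.7299 kg/s

0.7299


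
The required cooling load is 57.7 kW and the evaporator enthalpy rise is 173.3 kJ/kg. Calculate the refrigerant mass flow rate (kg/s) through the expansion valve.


m_dot = Q / dh
m_dot = 57.7 / 173.3
m_dot = 0.3329 kg/s

0.3329


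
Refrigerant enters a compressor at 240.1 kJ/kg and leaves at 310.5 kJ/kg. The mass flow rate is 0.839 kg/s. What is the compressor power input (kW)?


dh = 310.5 - 240.1 = 70.4 kJ/kg
W = m_dot * dh = 0.839 * 70.4 = 59.07 kW

59.07


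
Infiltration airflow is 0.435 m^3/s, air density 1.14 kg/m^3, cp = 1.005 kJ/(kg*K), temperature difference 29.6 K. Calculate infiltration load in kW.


Q = V_dot * rho * cp * dT
Q = 0.435 * 1.14 * 1.005 * 29.6
Q = 14.752 kW

14.752


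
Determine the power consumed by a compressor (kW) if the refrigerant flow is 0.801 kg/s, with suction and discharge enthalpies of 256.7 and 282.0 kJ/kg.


dh = 282.0 - 256.7 = 25.3 kJ/kg
W = m_dot * dh = 0.801 * 25.3 = 20.27 kW

20.27


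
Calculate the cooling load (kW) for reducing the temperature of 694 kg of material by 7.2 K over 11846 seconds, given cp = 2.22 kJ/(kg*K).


Q = m * cp * dT / t
Q = 694 * 2.22 * 7.2 / 11846
Q = 0.936 kW

0.936


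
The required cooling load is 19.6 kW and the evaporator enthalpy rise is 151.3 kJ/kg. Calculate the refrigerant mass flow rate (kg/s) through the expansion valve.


m_dot = Q / dh
m_dot = 19.6 / 151.3
m_dot = 0.1295 kg/s

0.1295


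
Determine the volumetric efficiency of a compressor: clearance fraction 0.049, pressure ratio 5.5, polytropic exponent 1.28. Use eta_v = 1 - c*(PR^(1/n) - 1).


PR^(1/n) = 5.5^(1/1.28) = 3.78798588
eta_v = 1 - 0.049 * (3.78798588 - 1)
eta_v = 0.8634

0.8634


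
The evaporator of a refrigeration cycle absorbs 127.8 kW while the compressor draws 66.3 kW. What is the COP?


COP = Q_evap / W
COP = 127.8 / 66.3
COP = 1.928

1.928


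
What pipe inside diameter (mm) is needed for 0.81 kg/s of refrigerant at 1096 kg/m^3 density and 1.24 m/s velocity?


A = m_dot / (rho * v) = 0.81 / (1096 * 1.24) = 0.0005960089475 m^2
d = sqrt(4*A/pi) * 1000
d = 27.5 mm

27.5


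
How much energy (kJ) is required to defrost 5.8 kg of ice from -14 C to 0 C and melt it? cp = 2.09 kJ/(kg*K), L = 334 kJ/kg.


Sensible heat = cp * dT = 2.09 * 14 = 29.26 kJ/kg
Total per kg = 29.26 + 334 = 363.26 kJ/kg
Q = m * total = 5.8 * 363.26
Q = 2106.9 kJ

2106.9


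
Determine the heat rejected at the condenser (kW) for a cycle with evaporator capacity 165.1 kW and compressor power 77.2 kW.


Q_cond = Q_evap + W
Q_cond = 165.1 + 77.2
Q_cond = 242.3 kW

242.3


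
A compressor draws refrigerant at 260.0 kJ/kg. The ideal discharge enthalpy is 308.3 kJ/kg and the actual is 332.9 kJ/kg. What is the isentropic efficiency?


dh_ideal = 308.3 - 260.0 = 48.3 kJ/kg
dh_actual = 332.9 - 260.0 = 72.9 kJ/kg
eta_s = dh_ideal / dh_actual = 48.3 / 72.9
eta_s = 0.6626

0.6626


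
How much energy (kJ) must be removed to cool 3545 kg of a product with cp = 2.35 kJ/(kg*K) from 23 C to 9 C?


dT = 23 - (9) = 14 K
Q = m * cp * dT = 3545 * 2.35 * 14
Q = 116631 kJ

116631


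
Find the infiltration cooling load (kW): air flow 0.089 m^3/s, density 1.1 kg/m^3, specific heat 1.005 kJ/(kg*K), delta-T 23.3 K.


Q = V_dot * rho * cp * dT
Q = 0.089 * 1.1 * 1.005 * 23.3
Q = 2.292 kW

2.292


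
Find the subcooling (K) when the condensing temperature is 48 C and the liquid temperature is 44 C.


Subcooling = T_cond - T_liquid
Subcooling = 48 - 44
Subcooling = 4 K

4


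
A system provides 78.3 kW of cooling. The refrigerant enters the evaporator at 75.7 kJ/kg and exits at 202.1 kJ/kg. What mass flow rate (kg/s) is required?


dh = 202.1 - 75.7 = 126.4 kJ/kg
m_dot = Q / dh = 78.3 / 126.4 = 0.6195 kg/s

0.6195


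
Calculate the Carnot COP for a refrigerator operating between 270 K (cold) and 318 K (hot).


dT = 318 - 270 = 48 K
COP_carnot = T_cold / dT = 270 / 48
COP_carnot = 5.625

5.625


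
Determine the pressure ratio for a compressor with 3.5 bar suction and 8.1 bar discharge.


PR = P_high / P_low
PR = 8.1 / 3.5
PR = 2.314

2.314


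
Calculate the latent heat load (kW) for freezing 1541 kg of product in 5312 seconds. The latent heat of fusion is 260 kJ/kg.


Q_lat = m * h_fg / t
Q_lat = 1541 * 260 / 5312
Q_lat = 75.43 kW

75.43


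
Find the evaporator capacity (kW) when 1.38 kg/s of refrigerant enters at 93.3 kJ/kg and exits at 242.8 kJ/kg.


dh = 242.8 - 93.3 = 149.5 kJ/kg
Q_evap = m_dot * dh = 1.38 * 149.5
Q_evap = 206.31 kW

206.31


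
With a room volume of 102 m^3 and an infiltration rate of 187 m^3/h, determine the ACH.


ACH = flow / volume
ACH = 187 / 102
ACH = 1.833

1.833


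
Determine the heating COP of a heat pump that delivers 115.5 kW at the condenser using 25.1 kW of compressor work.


COP_hp = Q_cond / W
COP_hp = 115.5 / 25.1
COP_hp = 4.602

4.602


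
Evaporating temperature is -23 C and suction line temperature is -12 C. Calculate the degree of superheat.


Superheat = T_suction - T_evap
Superheat = -12 - (-23)
Superheat = 11 K

11


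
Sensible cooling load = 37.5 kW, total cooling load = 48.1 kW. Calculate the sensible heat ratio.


SHR = Q_sensible / Q_total
SHR = 37.5 / 48.1
SHR = 0.78

0.78


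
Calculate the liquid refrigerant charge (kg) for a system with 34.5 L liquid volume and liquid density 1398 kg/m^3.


Charge = V * rho / 1000
Charge = 34.5 * 1398 / 1000
Charge = 48.23 kg

48.23


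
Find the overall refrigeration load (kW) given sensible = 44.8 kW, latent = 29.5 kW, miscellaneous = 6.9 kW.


Q_total = Q_s + Q_l + Q_misc
Q_total = 44.8 + 29.5 + 6.9
Q_total = 81.2 kW

81.2


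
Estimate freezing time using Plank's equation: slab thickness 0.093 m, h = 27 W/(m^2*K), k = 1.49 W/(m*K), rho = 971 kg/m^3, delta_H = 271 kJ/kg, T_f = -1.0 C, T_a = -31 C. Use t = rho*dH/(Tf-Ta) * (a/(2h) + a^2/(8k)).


dT = -1.0 - (-31) = 30.0 K
term1 = a/(2h) = 0.093/(2*27) = 0.001722222222
term2 = a^2/(8k) = 0.093^2/(8*1.49) = 0.0007255872483
t = rho*dH*1000/dT * (term1 + term2)
t = 971*271*1000/30.0 * (0.001722222222 + 0.0007255872483)
t = 21471 s

21471


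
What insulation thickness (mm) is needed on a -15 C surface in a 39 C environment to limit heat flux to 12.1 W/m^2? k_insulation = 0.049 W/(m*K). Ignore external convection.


dT = 39 - (-15) = 54 K
thickness = k * dT / q_max * 1000
thickness = 0.049 * 54 / 12.1 * 1000
thickness = 218.7 mm

218.7


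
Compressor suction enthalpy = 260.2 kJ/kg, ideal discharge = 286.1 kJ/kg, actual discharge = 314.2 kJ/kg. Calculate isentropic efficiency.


dh_ideal = 286.1 - 260.2 = 25.9 kJ/kg
dh_actual = 314.2 - 260.2 = 54.0 kJ/kg
eta_s = dh_ideal / dh_actual = 25.9 / 54.0
eta_s = 0.4796

0.4796


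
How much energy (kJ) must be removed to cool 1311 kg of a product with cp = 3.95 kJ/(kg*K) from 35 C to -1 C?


dT = 35 - (-1) = 36 K
Q = m * cp * dT = 1311 * 3.95 * 36
Q = 186424 kJ

186424


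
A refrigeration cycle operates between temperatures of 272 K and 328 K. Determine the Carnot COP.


dT = 328 - 272 = 56 K
COP_carnot = T_cold / dT = 272 / 56
COP_carnot = 4.857

4.857


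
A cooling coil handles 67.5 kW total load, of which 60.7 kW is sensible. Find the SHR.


SHR = Q_sensible / Q_total
SHR = 60.7 / 67.5
SHR = 0.899

0.899


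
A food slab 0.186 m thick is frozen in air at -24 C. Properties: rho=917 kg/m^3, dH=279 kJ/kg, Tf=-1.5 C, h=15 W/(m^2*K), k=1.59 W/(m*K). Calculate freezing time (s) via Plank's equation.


dT = -1.5 - (-24) = 22.5 K
term1 = a/(2h) = 0.186/(2*15) = 0.0062
term2 = a^2/(8k) = 0.186^2/(8*1.59) = 0.002719811321
t = rho*dH*1000/dT * (term1 + term2)
t = 917*279*1000/22.5 * (0.0062 + 0.002719811321)
t = 101425 s

101425


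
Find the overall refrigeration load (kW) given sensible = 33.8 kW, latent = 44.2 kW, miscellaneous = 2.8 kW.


Q_total = Q_s + Q_l + Q_misc
Q_total = 33.8 + 44.2 + 2.8
Q_total = 80.8 kW

80.8


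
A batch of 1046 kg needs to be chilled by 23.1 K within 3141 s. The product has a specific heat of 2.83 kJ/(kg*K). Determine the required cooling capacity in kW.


Q = m * cp * dT / t
Q = 1046 * 2.83 * 23.1 / 3141
Q = 21.77 kW

21.77


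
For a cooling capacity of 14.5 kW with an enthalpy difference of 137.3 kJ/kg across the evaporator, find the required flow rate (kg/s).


m_dot = Q / dh
m_dot = 14.5 / 137.3
m_dot = 0.1056 kg/s

0.1056


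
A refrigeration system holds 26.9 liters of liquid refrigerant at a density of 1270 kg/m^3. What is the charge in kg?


Charge = V * rho / 1000
Charge = 26.9 * 1270 / 1000
Charge = 34.16 kg

34.16


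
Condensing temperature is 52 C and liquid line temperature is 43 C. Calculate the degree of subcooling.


Subcooling = T_cond - T_liquid
Subcooling = 52 - 43
Subcooling = 9 K

9


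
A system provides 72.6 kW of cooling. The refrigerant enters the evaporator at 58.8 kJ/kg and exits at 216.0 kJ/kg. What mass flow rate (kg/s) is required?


dh = 216.0 - 58.8 = 157.2 kJ/kg
m_dot = Q / dh = 72.6 / 157.2 = 0.4618 kg/s

0.4618


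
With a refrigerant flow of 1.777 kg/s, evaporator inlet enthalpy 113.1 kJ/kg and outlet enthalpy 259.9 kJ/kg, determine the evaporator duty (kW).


dh = 259.9 - 113.1 = 146.8 kJ/kg
Q_evap = m_dot * dh = 1.777 * 146.8
Q_evap = 260.86 kW

260.86


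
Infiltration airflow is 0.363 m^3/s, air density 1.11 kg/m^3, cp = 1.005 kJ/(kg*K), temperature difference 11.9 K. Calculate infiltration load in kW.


Q = V_dot * rho * cp * dT
Q = 0.363 * 1.11 * 1.005 * 11.9
Q = 4.819 kW

4.819


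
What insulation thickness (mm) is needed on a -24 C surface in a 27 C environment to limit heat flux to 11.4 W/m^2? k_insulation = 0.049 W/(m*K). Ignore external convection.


dT = 27 - (-24) = 51 K
thickness = k * dT / q_max * 1000
thickness = 0.049 * 51 / 11.4 * 1000
thickness = 219.2 mm

219.2


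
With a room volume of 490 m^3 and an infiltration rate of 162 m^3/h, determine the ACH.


ACH = flow / volume
ACH = 162 / 490
ACH = 0.331

0.331


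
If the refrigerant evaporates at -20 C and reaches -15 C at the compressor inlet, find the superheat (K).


Superheat = T_suction - T_evap
Superheat = -15 - (-20)
Superheat = 5 K

5


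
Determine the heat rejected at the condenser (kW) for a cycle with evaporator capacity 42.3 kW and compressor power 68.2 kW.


Q_cond = Q_evap + W
Q_cond = 42.3 + 68.2
Q_cond = 110.5 kW

110.5


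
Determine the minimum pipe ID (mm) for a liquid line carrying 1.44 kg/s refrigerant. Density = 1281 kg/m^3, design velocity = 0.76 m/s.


A = m_dot / (rho * v) = 1.44 / (1281 * 0.76) = 0.001479107605 m^2
d = sqrt(4*A/pi) * 1000
d = 43.4 mm

43.4


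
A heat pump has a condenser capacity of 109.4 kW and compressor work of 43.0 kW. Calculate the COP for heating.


COP_hp = Q_cond / W
COP_hp = 109.4 / 43.0
COP_hp = 2.544

2.544


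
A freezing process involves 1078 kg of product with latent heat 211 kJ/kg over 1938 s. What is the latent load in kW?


Q_lat = m * h_fg / t
Q_lat = 1078 * 211 / 1938
Q_lat = 117.37 kW

117.37


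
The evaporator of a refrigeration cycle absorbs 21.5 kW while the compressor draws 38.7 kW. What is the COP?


COP = Q_evap / W
COP = 21.5 / 38.7
COP = 0.556

0.556


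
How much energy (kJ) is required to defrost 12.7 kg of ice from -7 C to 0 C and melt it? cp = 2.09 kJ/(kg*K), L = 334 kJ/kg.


Sensible heat = cp * dT = 2.09 * 7 = 14.63 kJ/kg
Total per kg = 14.63 + 334 = 348.63 kJ/kg
Q = m * total = 12.7 * 348.63
Q = 4427.6 kJ

4427.6


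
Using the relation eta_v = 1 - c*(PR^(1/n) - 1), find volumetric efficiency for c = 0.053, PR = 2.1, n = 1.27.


PR^(1/n) = 2.1^(1/1.27) = 1.79356029
eta_v = 1 - 0.053 * (1.79356029 - 1)
eta_v = 0.9579

0.9579


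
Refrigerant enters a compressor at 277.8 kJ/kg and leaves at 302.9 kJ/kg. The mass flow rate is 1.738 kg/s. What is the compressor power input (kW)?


dh = 302.9 - 277.8 = 25.1 kJ/kg
W = m_dot * dh = 1.738 * 25.1 = 43.62 kW

43.62


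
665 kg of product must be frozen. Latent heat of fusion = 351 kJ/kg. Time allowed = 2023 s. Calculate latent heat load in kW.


Q_lat = m * h_fg / t
Q_lat = 665 * 351 / 2023
Q_lat = 115.38 kW

115.38


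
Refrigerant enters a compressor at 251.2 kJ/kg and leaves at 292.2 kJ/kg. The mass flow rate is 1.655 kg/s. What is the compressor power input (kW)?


dh = 292.2 - 251.2 = 41.0 kJ/kg
W = m_dot * dh = 1.655 * 41.0 = 67.86 kW

67.86


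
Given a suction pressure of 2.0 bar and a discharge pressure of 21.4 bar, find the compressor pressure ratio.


PR = P_high / P_low
PR = 21.4 / 2.0
PR = 10.7

10.7


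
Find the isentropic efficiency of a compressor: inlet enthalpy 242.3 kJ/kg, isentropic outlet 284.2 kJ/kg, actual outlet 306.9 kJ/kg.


dh_ideal = 284.2 - 242.3 = 41.9 kJ/kg
dh_actual = 306.9 - 242.3 = 64.6 kJ/kg
eta_s = dh_ideal / dh_actual = 41.9 / 64.6
eta_s = 0.6486

0.6486


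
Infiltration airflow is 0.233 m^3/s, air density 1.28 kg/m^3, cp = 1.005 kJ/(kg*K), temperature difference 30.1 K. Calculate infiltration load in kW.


Q = V_dot * rho * cp * dT
Q = 0.233 * 1.28 * 1.005 * 30.1
Q = 9.022 kW

9.022


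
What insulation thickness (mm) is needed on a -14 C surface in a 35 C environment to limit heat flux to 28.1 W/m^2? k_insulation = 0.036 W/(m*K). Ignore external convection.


dT = 35 - (-14) = 49 K
thickness = k * dT / q_max * 1000
thickness = 0.036 * 49 / 28.1 * 1000
thickness = 62.8 mm

62.8


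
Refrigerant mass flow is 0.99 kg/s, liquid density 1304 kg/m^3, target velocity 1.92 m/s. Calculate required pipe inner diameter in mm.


A = m_dot / (rho * v) = 0.99 / (1304 * 1.92) = 0.0003954179448 m^2
d = sqrt(4*A/pi) * 1000
d = 22.4 mm

22.4


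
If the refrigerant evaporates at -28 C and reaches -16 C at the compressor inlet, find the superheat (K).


Superheat = T_suction - T_evap
Superheat = -16 - (-28)
Superheat = 12 K

12


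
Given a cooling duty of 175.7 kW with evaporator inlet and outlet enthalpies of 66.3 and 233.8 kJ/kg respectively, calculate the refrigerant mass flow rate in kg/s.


dh = 233.8 - 66.3 = 167.5 kJ/kg
m_dot = Q / dh = 175.7 / 167.5 = 1.049 kg/s

1.049


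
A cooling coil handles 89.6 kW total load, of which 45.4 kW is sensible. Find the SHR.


SHR = Q_sensible / Q_total
SHR = 45.4 / 89.6
SHR = 0.507

0.507


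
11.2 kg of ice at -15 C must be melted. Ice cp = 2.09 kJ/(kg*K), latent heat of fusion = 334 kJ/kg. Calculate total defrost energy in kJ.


Sensible heat = cp * dT = 2.09 * 15 = 31.35 kJ/kg
Total per kg = 31.35 + 334 = 365.35 kJ/kg
Q = m * total = 11.2 * 365.35
Q = 4091.9 kJ

4091.9


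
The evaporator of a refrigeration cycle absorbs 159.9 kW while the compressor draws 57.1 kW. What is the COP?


COP = Q_evap / W
COP = 159.9 / 57.1
COP = 2.8

2.8


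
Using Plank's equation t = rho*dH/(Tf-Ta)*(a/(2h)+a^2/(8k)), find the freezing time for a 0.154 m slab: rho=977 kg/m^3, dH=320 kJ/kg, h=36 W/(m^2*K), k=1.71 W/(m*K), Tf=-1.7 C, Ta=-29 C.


dT = -1.7 - (-29) = 27.3 K
term1 = a/(2h) = 0.154/(2*36) = 0.002138888889
term2 = a^2/(8k) = 0.154^2/(8*1.71) = 0.001733625731
t = rho*dH*1000/dT * (term1 + term2)
t = 977*320*1000/27.3 * (0.002138888889 + 0.001733625731)
t = 44348 s

44348


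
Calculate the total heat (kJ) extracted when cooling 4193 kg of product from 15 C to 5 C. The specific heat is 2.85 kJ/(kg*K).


dT = 15 - (5) = 10 K
Q = m * cp * dT = 4193 * 2.85 * 10
Q = 119501 kJ

119501


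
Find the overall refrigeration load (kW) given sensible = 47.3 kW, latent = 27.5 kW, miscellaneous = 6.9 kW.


Q_total = Q_s + Q_l + Q_misc
Q_total = 47.3 + 27.5 + 6.9
Q_total = 81.7 kW

81.7


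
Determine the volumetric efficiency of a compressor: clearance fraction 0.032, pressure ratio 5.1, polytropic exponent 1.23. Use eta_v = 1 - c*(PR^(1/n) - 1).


PR^(1/n) = 5.1^(1/1.23) = 3.7606274
eta_v = 1 - 0.032 * (3.7606274 - 1)
eta_v = 0.9117

0.9117


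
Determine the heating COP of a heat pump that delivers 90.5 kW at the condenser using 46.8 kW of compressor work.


COP_hp = Q_cond / W
COP_hp = 90.5 / 46.8
COP_hp = 1.934

1.934


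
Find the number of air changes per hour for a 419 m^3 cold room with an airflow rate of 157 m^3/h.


ACH = flow / volume
ACH = 157 / 419
ACH = 0.375

0.375


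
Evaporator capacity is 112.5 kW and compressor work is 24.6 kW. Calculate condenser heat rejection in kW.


Q_cond = Q_evap + W
Q_cond = 112.5 + 24.6
Q_cond = 137.1 kW

137.1


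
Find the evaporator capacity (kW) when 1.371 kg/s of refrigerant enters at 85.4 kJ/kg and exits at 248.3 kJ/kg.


dh = 248.3 - 85.4 = 162.9 kJ/kg
Q_evap = m_dot * dh = 1.371 * 162.9
Q_evap = 223.34 kW

223.34


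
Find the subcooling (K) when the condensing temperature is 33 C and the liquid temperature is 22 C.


Subcooling = T_cond - T_liquid
Subcooling = 33 - 22
Subcooling = 11 K

11


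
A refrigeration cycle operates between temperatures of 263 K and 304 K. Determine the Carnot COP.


dT = 304 - 263 = 41 K
COP_carnot = T_cold / dT = 263 / 41
COP_carnot = 6.415

6.415


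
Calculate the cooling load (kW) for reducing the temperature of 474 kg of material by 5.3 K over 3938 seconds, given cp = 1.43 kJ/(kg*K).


Q = m * cp * dT / t
Q = 474 * 1.43 * 5.3 / 3938
Q = 0.912 kW

0.912


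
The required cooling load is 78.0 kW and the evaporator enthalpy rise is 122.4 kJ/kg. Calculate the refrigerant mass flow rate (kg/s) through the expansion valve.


m_dot = Q / dh
m_dot = 78.0 / 122.4
m_dot = 0.6373 kg/s

0.6373


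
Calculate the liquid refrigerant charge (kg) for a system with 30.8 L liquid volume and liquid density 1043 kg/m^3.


Charge = V * rho / 1000
Charge = 30.8 * 1043 / 1000
Charge = 32.12 kg

32.12


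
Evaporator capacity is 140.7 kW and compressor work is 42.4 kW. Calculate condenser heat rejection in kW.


Q_cond = Q_evap + W
Q_cond = 140.7 + 42.4
Q_cond = 183.1 kW

183.1


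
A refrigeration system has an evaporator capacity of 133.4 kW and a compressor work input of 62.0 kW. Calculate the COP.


COP = Q_evap / W
COP = 133.4 / 62.0
COP = 2.152

2.152


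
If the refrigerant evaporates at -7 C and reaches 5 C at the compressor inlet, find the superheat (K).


Superheat = T_suction - T_evap
Superheat = 5 - (-7)
Superheat = 12 K

12


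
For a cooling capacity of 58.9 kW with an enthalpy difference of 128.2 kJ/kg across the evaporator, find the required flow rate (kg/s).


m_dot = Q / dh
m_dot = 58.9 / 128.2
m_dot = 0.4594 kg/s

0.4594


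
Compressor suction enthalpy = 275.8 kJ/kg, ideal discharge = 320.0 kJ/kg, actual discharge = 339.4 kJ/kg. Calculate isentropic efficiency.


dh_ideal = 320.0 - 275.8 = 44.2 kJ/kg
dh_actual = 339.4 - 275.8 = 63.6 kJ/kg
eta_s = dh_ideal / dh_actual = 44.2 / 63.6
eta_s = 0.695

0.695


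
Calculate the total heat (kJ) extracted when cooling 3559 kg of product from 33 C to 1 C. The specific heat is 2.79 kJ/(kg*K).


dT = 33 - (1) = 32 K
Q = m * cp * dT = 3559 * 2.79 * 32
Q = 317748 kJ

317748


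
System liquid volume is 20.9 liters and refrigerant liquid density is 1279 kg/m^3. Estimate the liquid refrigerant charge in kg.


Charge = V * rho / 1000
Charge = 20.9 * 1279 / 1000
Charge = 26.73 kg

26.73


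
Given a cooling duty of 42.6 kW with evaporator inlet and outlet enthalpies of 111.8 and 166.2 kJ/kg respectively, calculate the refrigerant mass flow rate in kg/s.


dh = 166.2 - 111.8 = 54.4 kJ/kg
m_dot = Q / dh = 42.6 / 54.4 = 0.7831 kg/s

0.7831


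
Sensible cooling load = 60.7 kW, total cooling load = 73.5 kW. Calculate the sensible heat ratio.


SHR = Q_sensible / Q_total
SHR = 60.7 / 73.5
SHR = 0.826

0.826


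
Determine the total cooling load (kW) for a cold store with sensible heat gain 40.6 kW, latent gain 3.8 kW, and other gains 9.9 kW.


Q_total = Q_s + Q_l + Q_misc
Q_total = 40.6 + 3.8 + 9.9
Q_total = 54.3 kW

54.3


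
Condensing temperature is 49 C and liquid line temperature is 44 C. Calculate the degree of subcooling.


Subcooling = T_cond - T_liquid
Subcooling = 49 - 44
Subcooling = 5 K

5


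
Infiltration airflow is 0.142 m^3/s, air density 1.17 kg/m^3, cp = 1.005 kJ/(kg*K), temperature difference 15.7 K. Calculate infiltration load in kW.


Q = V_dot * rho * cp * dT
Q = 0.142 * 1.17 * 1.005 * 15.7
Q = 2.621 kW

2.621


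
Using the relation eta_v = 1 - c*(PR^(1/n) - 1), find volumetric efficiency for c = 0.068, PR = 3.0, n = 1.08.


PR^(1/n) = 3.0^(1/1.08) = 2.7655336
eta_v = 1 - 0.068 * (2.7655336 - 1)
eta_v = 0.8799

0.8799


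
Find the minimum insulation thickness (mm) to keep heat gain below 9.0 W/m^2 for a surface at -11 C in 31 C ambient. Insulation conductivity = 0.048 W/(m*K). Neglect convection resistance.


dT = 31 - (-11) = 42 K
thickness = k * dT / q_max * 1000
thickness = 0.048 * 42 / 9.0 * 1000
thickness = 224.0 mm

224.0


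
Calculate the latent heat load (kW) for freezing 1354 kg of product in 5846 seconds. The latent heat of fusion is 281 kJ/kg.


Q_lat = m * h_fg / t
Q_lat = 1354 * 281 / 5846
Q_lat = 65.08 kW

65.08
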